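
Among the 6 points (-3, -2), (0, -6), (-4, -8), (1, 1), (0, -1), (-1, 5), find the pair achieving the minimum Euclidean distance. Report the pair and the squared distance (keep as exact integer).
Pair = ((1, 1), (0, -1)); squared distance = 5

Compute all C(6, 2) = 15 pairwise squared distances (x_i − x_j)² + (y_i − y_j)². The minimum is 5, attained by the pair ((1, 1), (0, -1)).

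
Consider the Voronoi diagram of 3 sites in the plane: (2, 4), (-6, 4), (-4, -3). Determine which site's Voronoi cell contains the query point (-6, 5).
Nearest site = (-6, 4)

The Voronoi cell of site s contains exactly those query points closer to s than to any other site. Compute squared distances from q = (-6, 5) to each site:
  (-6 − -6)² + (4 − 5)² = 1
  (2 − -6)² + (4 − 5)² = 65
  (-4 − -6)² + (-3 − 5)² = 68
Minimum is attained by (-6, 4), so q lies in its Voronoi cell.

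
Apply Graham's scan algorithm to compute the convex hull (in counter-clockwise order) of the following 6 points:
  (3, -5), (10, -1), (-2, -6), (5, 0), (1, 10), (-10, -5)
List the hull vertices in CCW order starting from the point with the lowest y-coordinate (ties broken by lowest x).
Hull (CCW) = [(-2, -6), (3, -5), (10, -1), (1, 10), (-10, -5)]

Graham scan procedure:
  1. Find the pivot p₀ = point with lowest y (tie → lowest x): (-2, -6).
  2. Sort the remaining points by polar angle around p₀.
  3. Walk through sorted points, maintaining a stack; pop the top while the last three entries make a non-left turn (cross product ≤ 0).
  4. Final stack is the convex hull in CCW order: (-2, -6), (3, -5), (10, -1), (1, 10), (-10, -5).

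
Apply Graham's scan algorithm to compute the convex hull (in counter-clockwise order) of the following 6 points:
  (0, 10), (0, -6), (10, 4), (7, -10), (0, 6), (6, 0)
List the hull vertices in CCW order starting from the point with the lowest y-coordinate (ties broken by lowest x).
Hull (CCW) = [(7, -10), (10, 4), (0, 10), (0, -6)]

Graham scan procedure:
  1. Find the pivot p₀ = point with lowest y (tie → lowest x): (7, -10).
  2. Sort the remaining points by polar angle around p₀.
  3. Walk through sorted points, maintaining a stack; pop the top while the last three entries make a non-left turn (cross product ≤ 0).
  4. Final stack is the convex hull in CCW order: (7, -10), (10, 4), (0, 10), (0, -6).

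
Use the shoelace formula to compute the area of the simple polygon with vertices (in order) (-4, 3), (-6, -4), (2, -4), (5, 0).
Area = 101/2

Shoelace formula: Area = (1/2) |Σ_i (x_i · y_{i+1} − x_{i+1} · y_i)| (indices mod n). Compute each cross term:
  (-4)(-4) − (-6)(3) = 34
  (-6)(-4) − (2)(-4) = 32
  (2)(0) − (5)(-4) = 20
  (5)(3) − (-4)(0) = 15
Sum = 101, so (signed) Area = 101/2 = 101/2, |Area| = 101/2.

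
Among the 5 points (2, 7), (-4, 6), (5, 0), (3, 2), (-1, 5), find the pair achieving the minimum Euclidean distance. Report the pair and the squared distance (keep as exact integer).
Pair = ((5, 0), (3, 2)); squared distance = 8

Compute all C(5, 2) = 10 pairwise squared distances (x_i − x_j)² + (y_i − y_j)². The minimum is 8, attained by the pair ((5, 0), (3, 2)).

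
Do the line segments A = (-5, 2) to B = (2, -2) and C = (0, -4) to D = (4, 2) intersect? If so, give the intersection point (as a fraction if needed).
Yes; intersection at (44/29, -50/29) (t = 27/29 on AB, s = 11/29 on CD)

Parametrize AB as A + t(B − A) = (-5 + 7 t, 2 + -4 t) and CD as C + s(D − C) = (0 + 4 s, -4 + 6 s). Solve the linear system for (t, s). Determinant = -58 ≠ 0, so a unique intersection of the containing lines exists. Solution: t = 27/29, s = 11/29 — both in [0, 1], so the segments cross. Intersection point: (44/29, -50/29).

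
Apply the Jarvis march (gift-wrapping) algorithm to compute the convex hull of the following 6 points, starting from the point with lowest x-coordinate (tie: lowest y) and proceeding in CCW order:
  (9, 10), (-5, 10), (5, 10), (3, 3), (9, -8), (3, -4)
Hull (CCW) = [(-5, 10), (3, -4), (9, -8), (9, 10)]

Jarvis march: at each step, from the current hull vertex p, select the next vertex q as the point such that every other point lies strictly to the left of (or on) the directed line p → q. (Equivalently: for every other point r, the cross product (q − p) × (r − p) ≥ 0.)
Starting point (lowest x, tie lowest y): (-5, 10). Wrap until returning to start. Resulting hull: (-5, 10), (3, -4), (9, -8), (9, 10).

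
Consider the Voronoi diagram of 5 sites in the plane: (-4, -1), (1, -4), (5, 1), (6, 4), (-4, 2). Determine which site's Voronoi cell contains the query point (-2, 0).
Nearest site = (-4, -1)

The Voronoi cell of site s contains exactly those query points closer to s than to any other site. Compute squared distances from q = (-2, 0) to each site:
  (-4 − -2)² + (-1 − 0)² = 5
  (-4 − -2)² + (2 − 0)² = 8
  (1 − -2)² + (-4 − 0)² = 25
  (5 − -2)² + (1 − 0)² = 50
  (6 − -2)² + (4 − 0)² = 80
Minimum is attained by (-4, -1), so q lies in its Voronoi cell.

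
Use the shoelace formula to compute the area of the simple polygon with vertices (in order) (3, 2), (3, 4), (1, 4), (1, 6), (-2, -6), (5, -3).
Area = 77/2

Shoelace formula: Area = (1/2) |Σ_i (x_i · y_{i+1} − x_{i+1} · y_i)| (indices mod n). Compute each cross term:
  (3)(4) − (3)(2) = 6
  (3)(4) − (1)(4) = 8
  (1)(6) − (1)(4) = 2
  (1)(-6) − (-2)(6) = 6
  (-2)(-3) − (5)(-6) = 36
  (5)(2) − (3)(-3) = 19
Sum = 77, so (signed) Area = 77/2 = 77/2, |Area| = 77/2.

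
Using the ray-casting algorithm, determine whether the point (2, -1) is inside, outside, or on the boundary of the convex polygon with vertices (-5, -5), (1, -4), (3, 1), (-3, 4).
The point (2, -1) lies strictly inside the polygon

Cast a horizontal ray to the right from the query point and count how many polygon edges it crosses (each edge strictly once or zero times, handled with the usual half-open convention). 
Parity of crossings → odd ⇒ inside.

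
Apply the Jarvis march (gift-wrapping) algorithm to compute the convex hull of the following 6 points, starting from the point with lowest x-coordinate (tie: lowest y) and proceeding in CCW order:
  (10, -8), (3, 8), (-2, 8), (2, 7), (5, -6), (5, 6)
Hull (CCW) = [(-2, 8), (5, -6), (10, -8), (5, 6), (3, 8)]

Jarvis march: at each step, from the current hull vertex p, select the next vertex q as the point such that every other point lies strictly to the left of (or on) the directed line p → q. (Equivalently: for every other point r, the cross product (q − p) × (r − p) ≥ 0.)
Starting point (lowest x, tie lowest y): (-2, 8). Wrap until returning to start. Resulting hull: (-2, 8), (5, -6), (10, -8), (5, 6), (3, 8).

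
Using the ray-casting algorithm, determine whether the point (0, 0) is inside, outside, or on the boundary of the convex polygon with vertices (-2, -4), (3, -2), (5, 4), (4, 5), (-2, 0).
The point (0, 0) lies strictly inside the polygon

Cast a horizontal ray to the right from the query point and count how many polygon edges it crosses (each edge strictly once or zero times, handled with the usual half-open convention). 
Parity of crossings → odd ⇒ inside.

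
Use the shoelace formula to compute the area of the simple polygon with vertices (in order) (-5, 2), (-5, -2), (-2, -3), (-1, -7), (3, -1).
Area = 65/2

Shoelace formula: Area = (1/2) |Σ_i (x_i · y_{i+1} − x_{i+1} · y_i)| (indices mod n). Compute each cross term:
  (-5)(-2) − (-5)(2) = 20
  (-5)(-3) − (-2)(-2) = 11
  (-2)(-7) − (-1)(-3) = 11
  (-1)(-1) − (3)(-7) = 22
  (3)(2) − (-5)(-1) = 1
Sum = 65, so (signed) Area = 65/2 = 65/2, |Area| = 65/2.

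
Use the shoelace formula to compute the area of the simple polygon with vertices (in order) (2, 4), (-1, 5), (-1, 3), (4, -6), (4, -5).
Area = 20

Shoelace formula: Area = (1/2) |Σ_i (x_i · y_{i+1} − x_{i+1} · y_i)| (indices mod n). Compute each cross term:
  (2)(5) − (-1)(4) = 14
  (-1)(3) − (-1)(5) = 2
  (-1)(-6) − (4)(3) = -6
  (4)(-5) − (4)(-6) = 4
  (4)(4) − (2)(-5) = 26
Sum = 40, so (signed) Area = 40/2 = 20, |Area| = 20.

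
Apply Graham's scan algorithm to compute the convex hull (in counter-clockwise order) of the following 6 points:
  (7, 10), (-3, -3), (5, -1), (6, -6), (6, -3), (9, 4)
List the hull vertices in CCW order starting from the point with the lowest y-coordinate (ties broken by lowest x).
Hull (CCW) = [(6, -6), (9, 4), (7, 10), (-3, -3)]

Graham scan procedure:
  1. Find the pivot p₀ = point with lowest y (tie → lowest x): (6, -6).
  2. Sort the remaining points by polar angle around p₀.
  3. Walk through sorted points, maintaining a stack; pop the top while the last three entries make a non-left turn (cross product ≤ 0).
  4. Final stack is the convex hull in CCW order: (6, -6), (9, 4), (7, 10), (-3, -3).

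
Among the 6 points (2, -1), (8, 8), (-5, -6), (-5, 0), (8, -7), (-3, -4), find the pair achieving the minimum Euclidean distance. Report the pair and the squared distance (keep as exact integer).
Pair = ((-5, -6), (-3, -4)); squared distance = 8

Compute all C(6, 2) = 15 pairwise squared distances (x_i − x_j)² + (y_i − y_j)². The minimum is 8, attained by the pair ((-5, -6), (-3, -4)).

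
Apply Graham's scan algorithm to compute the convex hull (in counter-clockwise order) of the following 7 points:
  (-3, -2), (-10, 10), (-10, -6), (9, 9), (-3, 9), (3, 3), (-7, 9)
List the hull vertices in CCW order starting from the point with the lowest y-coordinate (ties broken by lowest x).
Hull (CCW) = [(-10, -6), (-3, -2), (3, 3), (9, 9), (-10, 10)]

Graham scan procedure:
  1. Find the pivot p₀ = point with lowest y (tie → lowest x): (-10, -6).
  2. Sort the remaining points by polar angle around p₀.
  3. Walk through sorted points, maintaining a stack; pop the top while the last three entries make a non-left turn (cross product ≤ 0).
  4. Final stack is the convex hull in CCW order: (-10, -6), (-3, -2), (3, 3), (9, 9), (-10, 10).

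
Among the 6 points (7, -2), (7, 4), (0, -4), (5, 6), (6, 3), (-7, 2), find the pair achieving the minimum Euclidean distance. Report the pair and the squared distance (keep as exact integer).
Pair = ((7, 4), (6, 3)); squared distance = 2

Compute all C(6, 2) = 15 pairwise squared distances (x_i − x_j)² + (y_i − y_j)². The minimum is 2, attained by the pair ((7, 4), (6, 3)).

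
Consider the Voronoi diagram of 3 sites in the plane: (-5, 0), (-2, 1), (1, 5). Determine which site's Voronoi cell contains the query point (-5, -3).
Nearest site = (-5, 0)

The Voronoi cell of site s contains exactly those query points closer to s than to any other site. Compute squared distances from q = (-5, -3) to each site:
  (-5 − -5)² + (0 − -3)² = 9
  (-2 − -5)² + (1 − -3)² = 25
  (1 − -5)² + (5 − -3)² = 100
Minimum is attained by (-5, 0), so q lies in its Voronoi cell.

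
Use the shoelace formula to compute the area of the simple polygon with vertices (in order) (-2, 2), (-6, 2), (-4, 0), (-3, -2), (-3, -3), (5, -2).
Area = 27

Shoelace formula: Area = (1/2) |Σ_i (x_i · y_{i+1} − x_{i+1} · y_i)| (indices mod n). Compute each cross term:
  (-2)(2) − (-6)(2) = 8
  (-6)(0) − (-4)(2) = 8
  (-4)(-2) − (-3)(0) = 8
  (-3)(-3) − (-3)(-2) = 3
  (-3)(-2) − (5)(-3) = 21
  (5)(2) − (-2)(-2) = 6
Sum = 54, so (signed) Area = 54/2 = 27, |Area| = 27.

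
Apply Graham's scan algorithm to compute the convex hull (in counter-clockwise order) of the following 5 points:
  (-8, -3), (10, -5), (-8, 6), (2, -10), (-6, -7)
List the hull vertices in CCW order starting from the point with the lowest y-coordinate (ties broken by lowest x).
Hull (CCW) = [(2, -10), (10, -5), (-8, 6), (-8, -3), (-6, -7)]

Graham scan procedure:
  1. Find the pivot p₀ = point with lowest y (tie → lowest x): (2, -10).
  2. Sort the remaining points by polar angle around p₀.
  3. Walk through sorted points, maintaining a stack; pop the top while the last three entries make a non-left turn (cross product ≤ 0).
  4. Final stack is the convex hull in CCW order: (2, -10), (10, -5), (-8, 6), (-8, -3), (-6, -7).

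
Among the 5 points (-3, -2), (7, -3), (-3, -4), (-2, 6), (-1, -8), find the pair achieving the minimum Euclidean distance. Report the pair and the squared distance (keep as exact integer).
Pair = ((-3, -2), (-3, -4)); squared distance = 4

Compute all C(5, 2) = 10 pairwise squared distances (x_i − x_j)² + (y_i − y_j)². The minimum is 4, attained by the pair ((-3, -2), (-3, -4)).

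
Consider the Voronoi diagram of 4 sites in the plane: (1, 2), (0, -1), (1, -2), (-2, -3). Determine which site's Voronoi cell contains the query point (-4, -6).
Nearest site = (-2, -3)

The Voronoi cell of site s contains exactly those query points closer to s than to any other site. Compute squared distances from q = (-4, -6) to each site:
  (-2 − -4)² + (-3 − -6)² = 13
  (0 − -4)² + (-1 − -6)² = 41
  (1 − -4)² + (-2 − -6)² = 41
  (1 − -4)² + (2 − -6)² = 89
Minimum is attained by (-2, -3), so q lies in its Voronoi cell.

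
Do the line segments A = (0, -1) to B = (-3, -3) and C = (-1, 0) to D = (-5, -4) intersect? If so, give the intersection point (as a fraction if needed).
No (intersection of containing lines falls outside at least one segment)

Parametrize and solve: t = 2, s = 5/4. At least one of these is outside [0, 1], so the segments do not intersect.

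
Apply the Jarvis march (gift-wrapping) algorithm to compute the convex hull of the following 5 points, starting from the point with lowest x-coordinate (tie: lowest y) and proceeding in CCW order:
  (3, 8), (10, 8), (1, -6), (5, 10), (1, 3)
Hull (CCW) = [(1, -6), (10, 8), (5, 10), (3, 8), (1, 3)]

Jarvis march: at each step, from the current hull vertex p, select the next vertex q as the point such that every other point lies strictly to the left of (or on) the directed line p → q. (Equivalently: for every other point r, the cross product (q − p) × (r − p) ≥ 0.)
Starting point (lowest x, tie lowest y): (1, -6). Wrap until returning to start. Resulting hull: (1, -6), (10, 8), (5, 10), (3, 8), (1, 3).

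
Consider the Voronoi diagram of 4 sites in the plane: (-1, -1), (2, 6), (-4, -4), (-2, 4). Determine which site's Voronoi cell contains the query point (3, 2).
Nearest site = (2, 6)

The Voronoi cell of site s contains exactly those query points closer to s than to any other site. Compute squared distances from q = (3, 2) to each site:
  (2 − 3)² + (6 − 2)² = 17
  (-1 − 3)² + (-1 − 2)² = 25
  (-2 − 3)² + (4 − 2)² = 29
  (-4 − 3)² + (-4 − 2)² = 85
Minimum is attained by (2, 6), so q lies in its Voronoi cell.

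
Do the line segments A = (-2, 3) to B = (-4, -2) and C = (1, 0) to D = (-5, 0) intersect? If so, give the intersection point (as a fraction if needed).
Yes; intersection at (-16/5, 0) (t = 3/5 on AB, s = 7/10 on CD)

Parametrize AB as A + t(B − A) = (-2 + -2 t, 3 + -5 t) and CD as C + s(D − C) = (1 + -6 s, 0 + 0 s). Solve the linear system for (t, s). Determinant = 30 ≠ 0, so a unique intersection of the containing lines exists. Solution: t = 3/5, s = 7/10 — both in [0, 1], so the segments cross. Intersection point: (-16/5, 0).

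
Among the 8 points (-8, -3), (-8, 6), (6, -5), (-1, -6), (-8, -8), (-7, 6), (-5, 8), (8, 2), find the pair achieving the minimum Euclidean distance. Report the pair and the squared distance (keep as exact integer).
Pair = ((-8, 6), (-7, 6)); squared distance = 1

Compute all C(8, 2) = 28 pairwise squared distances (x_i − x_j)² + (y_i − y_j)². The minimum is 1, attained by the pair ((-8, 6), (-7, 6)).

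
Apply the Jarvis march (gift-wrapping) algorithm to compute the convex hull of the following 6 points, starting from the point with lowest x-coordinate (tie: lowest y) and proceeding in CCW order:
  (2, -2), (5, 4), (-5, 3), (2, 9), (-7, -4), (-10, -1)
Hull (CCW) = [(-10, -1), (-7, -4), (2, -2), (5, 4), (2, 9)]

Jarvis march: at each step, from the current hull vertex p, select the next vertex q as the point such that every other point lies strictly to the left of (or on) the directed line p → q. (Equivalently: for every other point r, the cross product (q − p) × (r − p) ≥ 0.)
Starting point (lowest x, tie lowest y): (-10, -1). Wrap until returning to start. Resulting hull: (-10, -1), (-7, -4), (2, -2), (5, 4), (2, 9).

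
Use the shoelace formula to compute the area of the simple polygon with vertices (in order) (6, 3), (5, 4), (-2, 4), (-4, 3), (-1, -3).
Area = 77/2

Shoelace formula: Area = (1/2) |Σ_i (x_i · y_{i+1} − x_{i+1} · y_i)| (indices mod n). Compute each cross term:
  (6)(4) − (5)(3) = 9
  (5)(4) − (-2)(4) = 28
  (-2)(3) − (-4)(4) = 10
  (-4)(-3) − (-1)(3) = 15
  (-1)(3) − (6)(-3) = 15
Sum = 77, so (signed) Area = 77/2 = 77/2, |Area| = 77/2.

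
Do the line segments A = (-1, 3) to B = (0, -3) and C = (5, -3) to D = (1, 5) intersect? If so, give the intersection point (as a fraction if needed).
No (intersection of containing lines falls outside at least one segment)

Parametrize and solve: t = -3/2, s = 15/8. At least one of these is outside [0, 1], so the segments do not intersect.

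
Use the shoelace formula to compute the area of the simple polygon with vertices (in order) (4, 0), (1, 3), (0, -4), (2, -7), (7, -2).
Area = 69/2

Shoelace formula: Area = (1/2) |Σ_i (x_i · y_{i+1} − x_{i+1} · y_i)| (indices mod n). Compute each cross term:
  (4)(3) − (1)(0) = 12
  (1)(-4) − (0)(3) = -4
  (0)(-7) − (2)(-4) = 8
  (2)(-2) − (7)(-7) = 45
  (7)(0) − (4)(-2) = 8
Sum = 69, so (signed) Area = 69/2 = 69/2, |Area| = 69/2.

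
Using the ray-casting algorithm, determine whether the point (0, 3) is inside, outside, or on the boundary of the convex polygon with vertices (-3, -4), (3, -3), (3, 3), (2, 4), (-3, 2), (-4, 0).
The point (0, 3) lies strictly inside the polygon

Cast a horizontal ray to the right from the query point and count how many polygon edges it crosses (each edge strictly once or zero times, handled with the usual half-open convention). 
Parity of crossings → odd ⇒ inside.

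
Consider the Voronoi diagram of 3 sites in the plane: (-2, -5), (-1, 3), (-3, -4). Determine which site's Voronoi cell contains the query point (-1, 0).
Nearest site = (-1, 3)

The Voronoi cell of site s contains exactly those query points closer to s than to any other site. Compute squared distances from q = (-1, 0) to each site:
  (-1 − -1)² + (3 − 0)² = 9
  (-3 − -1)² + (-4 − 0)² = 20
  (-2 − -1)² + (-5 − 0)² = 26
Minimum is attained by (-1, 3), so q lies in its Voronoi cell.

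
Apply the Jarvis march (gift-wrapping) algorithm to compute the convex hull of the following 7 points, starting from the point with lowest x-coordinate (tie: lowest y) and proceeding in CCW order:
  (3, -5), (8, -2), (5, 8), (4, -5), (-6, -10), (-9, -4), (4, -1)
Hull (CCW) = [(-9, -4), (-6, -10), (4, -5), (8, -2), (5, 8)]

Jarvis march: at each step, from the current hull vertex p, select the next vertex q as the point such that every other point lies strictly to the left of (or on) the directed line p → q. (Equivalently: for every other point r, the cross product (q − p) × (r − p) ≥ 0.)
Starting point (lowest x, tie lowest y): (-9, -4). Wrap until returning to start. Resulting hull: (-9, -4), (-6, -10), (4, -5), (8, -2), (5, 8).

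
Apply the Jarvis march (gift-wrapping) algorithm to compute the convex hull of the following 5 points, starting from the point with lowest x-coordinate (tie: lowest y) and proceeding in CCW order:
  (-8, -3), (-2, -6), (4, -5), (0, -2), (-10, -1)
Hull (CCW) = [(-10, -1), (-8, -3), (-2, -6), (4, -5), (0, -2)]

Jarvis march: at each step, from the current hull vertex p, select the next vertex q as the point such that every other point lies strictly to the left of (or on) the directed line p → q. (Equivalently: for every other point r, the cross product (q − p) × (r − p) ≥ 0.)
Starting point (lowest x, tie lowest y): (-10, -1). Wrap until returning to start. Resulting hull: (-10, -1), (-8, -3), (-2, -6), (4, -5), (0, -2).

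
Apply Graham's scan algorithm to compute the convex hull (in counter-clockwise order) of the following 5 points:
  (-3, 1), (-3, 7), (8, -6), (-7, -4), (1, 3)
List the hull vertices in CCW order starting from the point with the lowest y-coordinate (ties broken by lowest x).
Hull (CCW) = [(8, -6), (1, 3), (-3, 7), (-7, -4)]

Graham scan procedure:
  1. Find the pivot p₀ = point with lowest y (tie → lowest x): (8, -6).
  2. Sort the remaining points by polar angle around p₀.
  3. Walk through sorted points, maintaining a stack; pop the top while the last three entries make a non-left turn (cross product ≤ 0).
  4. Final stack is the convex hull in CCW order: (8, -6), (1, 3), (-3, 7), (-7, -4).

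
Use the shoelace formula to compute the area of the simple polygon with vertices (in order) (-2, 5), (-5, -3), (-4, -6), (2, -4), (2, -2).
Area = 87/2

Shoelace formula: Area = (1/2) |Σ_i (x_i · y_{i+1} − x_{i+1} · y_i)| (indices mod n). Compute each cross term:
  (-2)(-3) − (-5)(5) = 31
  (-5)(-6) − (-4)(-3) = 18
  (-4)(-4) − (2)(-6) = 28
  (2)(-2) − (2)(-4) = 4
  (2)(5) − (-2)(-2) = 6
Sum = 87, so (signed) Area = 87/2 = 87/2, |Area| = 87/2.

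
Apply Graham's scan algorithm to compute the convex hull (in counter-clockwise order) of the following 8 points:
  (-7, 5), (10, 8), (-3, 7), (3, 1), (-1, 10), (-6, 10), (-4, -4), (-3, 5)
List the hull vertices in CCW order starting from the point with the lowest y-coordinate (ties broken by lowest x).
Hull (CCW) = [(-4, -4), (3, 1), (10, 8), (-1, 10), (-6, 10), (-7, 5)]

Graham scan procedure:
  1. Find the pivot p₀ = point with lowest y (tie → lowest x): (-4, -4).
  2. Sort the remaining points by polar angle around p₀.
  3. Walk through sorted points, maintaining a stack; pop the top while the last three entries make a non-left turn (cross product ≤ 0).
  4. Final stack is the convex hull in CCW order: (-4, -4), (3, 1), (10, 8), (-1, 10), (-6, 10), (-7, 5).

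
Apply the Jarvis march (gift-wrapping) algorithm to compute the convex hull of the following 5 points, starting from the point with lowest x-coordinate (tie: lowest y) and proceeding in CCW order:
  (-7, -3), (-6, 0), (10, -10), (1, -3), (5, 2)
Hull (CCW) = [(-7, -3), (10, -10), (5, 2), (-6, 0)]

Jarvis march: at each step, from the current hull vertex p, select the next vertex q as the point such that every other point lies strictly to the left of (or on) the directed line p → q. (Equivalently: for every other point r, the cross product (q − p) × (r − p) ≥ 0.)
Starting point (lowest x, tie lowest y): (-7, -3). Wrap until returning to start. Resulting hull: (-7, -3), (10, -10), (5, 2), (-6, 0).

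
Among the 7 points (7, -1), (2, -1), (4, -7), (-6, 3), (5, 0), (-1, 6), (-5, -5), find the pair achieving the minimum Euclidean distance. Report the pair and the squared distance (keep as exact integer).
Pair = ((7, -1), (5, 0)); squared distance = 5

Compute all C(7, 2) = 21 pairwise squared distances (x_i − x_j)² + (y_i − y_j)². The minimum is 5, attained by the pair ((7, -1), (5, 0)).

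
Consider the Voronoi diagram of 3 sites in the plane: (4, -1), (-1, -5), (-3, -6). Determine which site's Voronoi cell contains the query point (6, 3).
Nearest site = (4, -1)

The Voronoi cell of site s contains exactly those query points closer to s than to any other site. Compute squared distances from q = (6, 3) to each site:
  (4 − 6)² + (-1 − 3)² = 20
  (-1 − 6)² + (-5 − 3)² = 113
  (-3 − 6)² + (-6 − 3)² = 162
Minimum is attained by (4, -1), so q lies in its Voronoi cell.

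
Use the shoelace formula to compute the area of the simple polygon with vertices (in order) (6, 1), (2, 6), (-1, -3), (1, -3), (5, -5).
Area = 85/2

Shoelace formula: Area = (1/2) |Σ_i (x_i · y_{i+1} − x_{i+1} · y_i)| (indices mod n). Compute each cross term:
  (6)(6) − (2)(1) = 34
  (2)(-3) − (-1)(6) = 0
  (-1)(-3) − (1)(-3) = 6
  (1)(-5) − (5)(-3) = 10
  (5)(1) − (6)(-5) = 35
Sum = 85, so (signed) Area = 85/2 = 85/2, |Area| = 85/2.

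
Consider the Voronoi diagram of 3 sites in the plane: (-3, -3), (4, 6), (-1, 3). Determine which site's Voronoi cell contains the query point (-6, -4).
Nearest site = (-3, -3)

The Voronoi cell of site s contains exactly those query points closer to s than to any other site. Compute squared distances from q = (-6, -4) to each site:
  (-3 − -6)² + (-3 − -4)² = 10
  (-1 − -6)² + (3 − -4)² = 74
  (4 − -6)² + (6 − -4)² = 200
Minimum is attained by (-3, -3), so q lies in its Voronoi cell.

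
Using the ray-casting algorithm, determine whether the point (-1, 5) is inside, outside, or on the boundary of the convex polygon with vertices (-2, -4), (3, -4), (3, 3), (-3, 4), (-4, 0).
The point (-1, 5) lies strictly outside the polygon

Cast a horizontal ray to the right from the query point and count how many polygon edges it crosses (each edge strictly once or zero times, handled with the usual half-open convention). 
Parity of crossings → even ⇒ outside.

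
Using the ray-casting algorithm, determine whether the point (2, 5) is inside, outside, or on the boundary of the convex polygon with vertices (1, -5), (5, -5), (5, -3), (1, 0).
The point (2, 5) lies strictly outside the polygon

Cast a horizontal ray to the right from the query point and count how many polygon edges it crosses (each edge strictly once or zero times, handled with the usual half-open convention). 
Parity of crossings → even ⇒ outside.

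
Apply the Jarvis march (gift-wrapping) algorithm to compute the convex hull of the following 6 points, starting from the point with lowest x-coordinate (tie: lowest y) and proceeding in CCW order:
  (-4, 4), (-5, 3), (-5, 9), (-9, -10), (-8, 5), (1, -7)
Hull (CCW) = [(-9, -10), (1, -7), (-5, 9), (-8, 5)]

Jarvis march: at each step, from the current hull vertex p, select the next vertex q as the point such that every other point lies strictly to the left of (or on) the directed line p → q. (Equivalently: for every other point r, the cross product (q − p) × (r − p) ≥ 0.)
Starting point (lowest x, tie lowest y): (-9, -10). Wrap until returning to start. Resulting hull: (-9, -10), (1, -7), (-5, 9), (-8, 5).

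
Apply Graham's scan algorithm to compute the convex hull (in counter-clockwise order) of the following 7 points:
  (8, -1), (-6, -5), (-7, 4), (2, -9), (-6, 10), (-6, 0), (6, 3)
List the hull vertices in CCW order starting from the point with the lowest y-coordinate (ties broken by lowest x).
Hull (CCW) = [(2, -9), (8, -1), (6, 3), (-6, 10), (-7, 4), (-6, -5)]

Graham scan procedure:
  1. Find the pivot p₀ = point with lowest y (tie → lowest x): (2, -9).
  2. Sort the remaining points by polar angle around p₀.
  3. Walk through sorted points, maintaining a stack; pop the top while the last three entries make a non-left turn (cross product ≤ 0).
  4. Final stack is the convex hull in CCW order: (2, -9), (8, -1), (6, 3), (-6, 10), (-7, 4), (-6, -5).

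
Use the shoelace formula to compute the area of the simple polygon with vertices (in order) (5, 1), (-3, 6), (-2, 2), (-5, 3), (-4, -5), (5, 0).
Area = 55

Shoelace formula: Area = (1/2) |Σ_i (x_i · y_{i+1} − x_{i+1} · y_i)| (indices mod n). Compute each cross term:
  (5)(6) − (-3)(1) = 33
  (-3)(2) − (-2)(6) = 6
  (-2)(3) − (-5)(2) = 4
  (-5)(-5) − (-4)(3) = 37
  (-4)(0) − (5)(-5) = 25
  (5)(1) − (5)(0) = 5
Sum = 110, so (signed) Area = 110/2 = 55, |Area| = 55.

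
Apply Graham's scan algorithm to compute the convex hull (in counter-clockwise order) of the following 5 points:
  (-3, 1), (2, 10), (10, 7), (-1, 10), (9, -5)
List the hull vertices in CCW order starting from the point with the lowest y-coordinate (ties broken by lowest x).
Hull (CCW) = [(9, -5), (10, 7), (2, 10), (-1, 10), (-3, 1)]

Graham scan procedure:
  1. Find the pivot p₀ = point with lowest y (tie → lowest x): (9, -5).
  2. Sort the remaining points by polar angle around p₀.
  3. Walk through sorted points, maintaining a stack; pop the top while the last three entries make a non-left turn (cross product ≤ 0).
  4. Final stack is the convex hull in CCW order: (9, -5), (10, 7), (2, 10), (-1, 10), (-3, 1).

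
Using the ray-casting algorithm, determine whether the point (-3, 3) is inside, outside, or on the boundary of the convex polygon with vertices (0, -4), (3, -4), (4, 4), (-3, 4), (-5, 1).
The point (-3, 3) lies strictly inside the polygon

Cast a horizontal ray to the right from the query point and count how many polygon edges it crosses (each edge strictly once or zero times, handled with the usual half-open convention). 
Parity of crossings → odd ⇒ inside.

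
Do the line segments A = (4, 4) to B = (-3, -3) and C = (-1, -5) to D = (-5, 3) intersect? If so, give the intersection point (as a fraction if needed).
Yes; intersection at (-7/3, -7/3) (t = 19/21 on AB, s = 1/3 on CD)

Parametrize AB as A + t(B − A) = (4 + -7 t, 4 + -7 t) and CD as C + s(D − C) = (-1 + -4 s, -5 + 8 s). Solve the linear system for (t, s). Determinant = 84 ≠ 0, so a unique intersection of the containing lines exists. Solution: t = 19/21, s = 1/3 — both in [0, 1], so the segments cross. Intersection point: (-7/3, -7/3).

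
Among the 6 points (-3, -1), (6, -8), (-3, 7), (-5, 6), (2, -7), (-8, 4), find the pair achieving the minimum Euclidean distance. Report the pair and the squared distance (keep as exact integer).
Pair = ((-3, 7), (-5, 6)); squared distance = 5

Compute all C(6, 2) = 15 pairwise squared distances (x_i − x_j)² + (y_i − y_j)². The minimum is 5, attained by the pair ((-3, 7), (-5, 6)).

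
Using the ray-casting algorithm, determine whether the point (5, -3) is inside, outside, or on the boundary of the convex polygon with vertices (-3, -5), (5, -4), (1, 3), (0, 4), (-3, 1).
The point (5, -3) lies strictly outside the polygon

Cast a horizontal ray to the right from the query point and count how many polygon edges it crosses (each edge strictly once or zero times, handled with the usual half-open convention). 
Parity of crossings → even ⇒ outside.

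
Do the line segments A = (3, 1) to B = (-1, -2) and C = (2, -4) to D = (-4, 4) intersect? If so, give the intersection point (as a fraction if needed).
Yes; intersection at (-1/25, -32/25) (t = 19/25 on AB, s = 17/50 on CD)

Parametrize AB as A + t(B − A) = (3 + -4 t, 1 + -3 t) and CD as C + s(D − C) = (2 + -6 s, -4 + 8 s). Solve the linear system for (t, s). Determinant = 50 ≠ 0, so a unique intersection of the containing lines exists. Solution: t = 19/25, s = 17/50 — both in [0, 1], so the segments cross. Intersection point: (-1/25, -32/25).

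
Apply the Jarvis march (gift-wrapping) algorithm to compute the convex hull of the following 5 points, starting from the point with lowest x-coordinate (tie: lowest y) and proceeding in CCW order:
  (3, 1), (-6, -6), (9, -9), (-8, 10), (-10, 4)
Hull (CCW) = [(-10, 4), (-6, -6), (9, -9), (3, 1), (-8, 10)]

Jarvis march: at each step, from the current hull vertex p, select the next vertex q as the point such that every other point lies strictly to the left of (or on) the directed line p → q. (Equivalently: for every other point r, the cross product (q − p) × (r − p) ≥ 0.)
Starting point (lowest x, tie lowest y): (-10, 4). Wrap until returning to start. Resulting hull: (-10, 4), (-6, -6), (9, -9), (3, 1), (-8, 10).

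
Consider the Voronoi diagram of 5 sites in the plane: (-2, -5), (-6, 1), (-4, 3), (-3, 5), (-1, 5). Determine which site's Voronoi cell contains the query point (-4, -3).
Nearest site = (-2, -5)

The Voronoi cell of site s contains exactly those query points closer to s than to any other site. Compute squared distances from q = (-4, -3) to each site:
  (-2 − -4)² + (-5 − -3)² = 8
  (-6 − -4)² + (1 − -3)² = 20
  (-4 − -4)² + (3 − -3)² = 36
  (-3 − -4)² + (5 − -3)² = 65
  (-1 − -4)² + (5 − -3)² = 73
Minimum is attained by (-2, -5), so q lies in its Voronoi cell.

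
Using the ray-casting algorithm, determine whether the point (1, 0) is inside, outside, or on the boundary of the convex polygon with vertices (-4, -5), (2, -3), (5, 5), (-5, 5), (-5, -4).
The point (1, 0) lies strictly inside the polygon

Cast a horizontal ray to the right from the query point and count how many polygon edges it crosses (each edge strictly once or zero times, handled with the usual half-open convention). 
Parity of crossings → odd ⇒ inside.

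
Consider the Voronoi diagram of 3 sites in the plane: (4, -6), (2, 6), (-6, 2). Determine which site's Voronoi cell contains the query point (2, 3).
Nearest site = (2, 6)

The Voronoi cell of site s contains exactly those query points closer to s than to any other site. Compute squared distances from q = (2, 3) to each site:
  (2 − 2)² + (6 − 3)² = 9
  (-6 − 2)² + (2 − 3)² = 65
  (4 − 2)² + (-6 − 3)² = 85
Minimum is attained by (2, 6), so q lies in its Voronoi cell.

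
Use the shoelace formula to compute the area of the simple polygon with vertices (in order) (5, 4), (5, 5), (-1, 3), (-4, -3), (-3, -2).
Area = 37/2

Shoelace formula: Area = (1/2) |Σ_i (x_i · y_{i+1} − x_{i+1} · y_i)| (indices mod n). Compute each cross term:
  (5)(5) − (5)(4) = 5
  (5)(3) − (-1)(5) = 20
  (-1)(-3) − (-4)(3) = 15
  (-4)(-2) − (-3)(-3) = -1
  (-3)(4) − (5)(-2) = -2
Sum = 37, so (signed) Area = 37/2 = 37/2, |Area| = 37/2.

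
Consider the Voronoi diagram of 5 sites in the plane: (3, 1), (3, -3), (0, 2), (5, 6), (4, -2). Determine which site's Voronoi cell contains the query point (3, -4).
Nearest site = (3, -3)

The Voronoi cell of site s contains exactly those query points closer to s than to any other site. Compute squared distances from q = (3, -4) to each site:
  (3 − 3)² + (-3 − -4)² = 1
  (4 − 3)² + (-2 − -4)² = 5
  (3 − 3)² + (1 − -4)² = 25
  (0 − 3)² + (2 − -4)² = 45
  (5 − 3)² + (6 − -4)² = 104
Minimum is attained by (3, -3), so q lies in its Voronoi cell.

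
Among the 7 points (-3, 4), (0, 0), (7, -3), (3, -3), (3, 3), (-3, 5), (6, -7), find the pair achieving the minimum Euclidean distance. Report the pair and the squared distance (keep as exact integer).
Pair = ((-3, 4), (-3, 5)); squared distance = 1

Compute all C(7, 2) = 21 pairwise squared distances (x_i − x_j)² + (y_i − y_j)². The minimum is 1, attained by the pair ((-3, 4), (-3, 5)).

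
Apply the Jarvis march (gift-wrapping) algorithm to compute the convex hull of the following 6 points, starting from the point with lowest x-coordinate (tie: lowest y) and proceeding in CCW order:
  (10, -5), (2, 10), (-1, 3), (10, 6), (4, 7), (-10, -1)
Hull (CCW) = [(-10, -1), (10, -5), (10, 6), (2, 10)]

Jarvis march: at each step, from the current hull vertex p, select the next vertex q as the point such that every other point lies strictly to the left of (or on) the directed line p → q. (Equivalently: for every other point r, the cross product (q − p) × (r − p) ≥ 0.)
Starting point (lowest x, tie lowest y): (-10, -1). Wrap until returning to start. Resulting hull: (-10, -1), (10, -5), (10, 6), (2, 10).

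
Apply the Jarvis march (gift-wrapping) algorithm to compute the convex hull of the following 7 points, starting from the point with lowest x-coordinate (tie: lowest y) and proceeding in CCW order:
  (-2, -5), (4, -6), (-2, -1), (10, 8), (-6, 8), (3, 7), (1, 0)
Hull (CCW) = [(-6, 8), (-2, -5), (4, -6), (10, 8)]

Jarvis march: at each step, from the current hull vertex p, select the next vertex q as the point such that every other point lies strictly to the left of (or on) the directed line p → q. (Equivalently: for every other point r, the cross product (q − p) × (r − p) ≥ 0.)
Starting point (lowest x, tie lowest y): (-6, 8). Wrap until returning to start. Resulting hull: (-6, 8), (-2, -5), (4, -6), (10, 8).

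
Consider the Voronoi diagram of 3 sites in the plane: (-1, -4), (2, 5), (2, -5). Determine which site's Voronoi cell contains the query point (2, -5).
Nearest site = (2, -5)

The Voronoi cell of site s contains exactly those query points closer to s than to any other site. Compute squared distances from q = (2, -5) to each site:
  (2 − 2)² + (-5 − -5)² = 0
  (-1 − 2)² + (-4 − -5)² = 10
  (2 − 2)² + (5 − -5)² = 100
Minimum is attained by (2, -5), so q lies in its Voronoi cell.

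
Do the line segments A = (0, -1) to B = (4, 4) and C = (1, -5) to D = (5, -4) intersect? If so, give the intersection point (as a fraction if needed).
No (intersection of containing lines falls outside at least one segment)

Parametrize and solve: t = -17/16, s = -21/16. At least one of these is outside [0, 1], so the segments do not intersect.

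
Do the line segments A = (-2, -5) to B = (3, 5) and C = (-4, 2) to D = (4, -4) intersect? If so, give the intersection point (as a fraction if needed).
Yes; intersection at (0, -1) (t = 2/5 on AB, s = 1/2 on CD)

Parametrize AB as A + t(B − A) = (-2 + 5 t, -5 + 10 t) and CD as C + s(D − C) = (-4 + 8 s, 2 + -6 s). Solve the linear system for (t, s). Determinant = 110 ≠ 0, so a unique intersection of the containing lines exists. Solution: t = 2/5, s = 1/2 — both in [0, 1], so the segments cross. Intersection point: (0, -1).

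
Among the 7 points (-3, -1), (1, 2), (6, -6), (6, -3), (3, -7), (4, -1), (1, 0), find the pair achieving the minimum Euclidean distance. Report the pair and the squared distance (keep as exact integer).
Pair = ((1, 2), (1, 0)); squared distance = 4

Compute all C(7, 2) = 21 pairwise squared distances (x_i − x_j)² + (y_i − y_j)². The minimum is 4, attained by the pair ((1, 2), (1, 0)).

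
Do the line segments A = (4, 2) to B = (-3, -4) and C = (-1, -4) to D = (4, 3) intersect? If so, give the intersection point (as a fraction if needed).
Yes; intersection at (41/19, 8/19) (t = 5/19 on AB, s = 12/19 on CD)

Parametrize AB as A + t(B − A) = (4 + -7 t, 2 + -6 t) and CD as C + s(D − C) = (-1 + 5 s, -4 + 7 s). Solve the linear system for (t, s). Determinant = 19 ≠ 0, so a unique intersection of the containing lines exists. Solution: t = 5/19, s = 12/19 — both in [0, 1], so the segments cross. Intersection point: (41/19, 8/19).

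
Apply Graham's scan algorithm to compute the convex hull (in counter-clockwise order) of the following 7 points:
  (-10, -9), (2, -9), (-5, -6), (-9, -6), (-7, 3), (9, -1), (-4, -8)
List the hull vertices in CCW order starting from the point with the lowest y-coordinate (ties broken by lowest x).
Hull (CCW) = [(-10, -9), (2, -9), (9, -1), (-7, 3)]

Graham scan procedure:
  1. Find the pivot p₀ = point with lowest y (tie → lowest x): (-10, -9).
  2. Sort the remaining points by polar angle around p₀.
  3. Walk through sorted points, maintaining a stack; pop the top while the last three entries make a non-left turn (cross product ≤ 0).
  4. Final stack is the convex hull in CCW order: (-10, -9), (2, -9), (9, -1), (-7, 3).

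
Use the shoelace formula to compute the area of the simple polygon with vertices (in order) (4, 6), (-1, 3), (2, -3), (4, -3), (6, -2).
Area = 75/2

Shoelace formula: Area = (1/2) |Σ_i (x_i · y_{i+1} − x_{i+1} · y_i)| (indices mod n). Compute each cross term:
  (4)(3) − (-1)(6) = 18
  (-1)(-3) − (2)(3) = -3
  (2)(-3) − (4)(-3) = 6
  (4)(-2) − (6)(-3) = 10
  (6)(6) − (4)(-2) = 44
Sum = 75, so (signed) Area = 75/2 = 75/2, |Area| = 75/2.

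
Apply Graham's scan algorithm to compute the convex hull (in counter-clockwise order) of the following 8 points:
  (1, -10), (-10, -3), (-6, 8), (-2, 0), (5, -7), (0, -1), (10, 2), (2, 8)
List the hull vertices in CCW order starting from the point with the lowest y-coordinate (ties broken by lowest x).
Hull (CCW) = [(1, -10), (5, -7), (10, 2), (2, 8), (-6, 8), (-10, -3)]

Graham scan procedure:
  1. Find the pivot p₀ = point with lowest y (tie → lowest x): (1, -10).
  2. Sort the remaining points by polar angle around p₀.
  3. Walk through sorted points, maintaining a stack; pop the top while the last three entries make a non-left turn (cross product ≤ 0).
  4. Final stack is the convex hull in CCW order: (1, -10), (5, -7), (10, 2), (2, 8), (-6, 8), (-10, -3).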